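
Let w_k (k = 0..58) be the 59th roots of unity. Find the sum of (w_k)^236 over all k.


The roots are w_k = w^k with w = e^(2*pi*i/59), and (w^k)^236 = (w^236)^k.
So S = 1 + u + u^2 + ... + u^(58) with u = w^236.
236 = 4*59 + 0, so 236 is a multiple of 59 and u = (w^59)^4 = 1.
Every one of the 59 terms equals 1: S = 59

S = 59


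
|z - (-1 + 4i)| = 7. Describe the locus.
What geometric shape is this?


|z - z0| = r is a circle with center z0 and radius r.
Center = (-1, 4), radius = 7

Circle with center (-1, 4) and radius 7


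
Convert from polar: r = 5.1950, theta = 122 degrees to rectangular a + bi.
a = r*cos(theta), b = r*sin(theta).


a = 5.1950*cos(122°) = 5.1950*(-0.52992) = -2.7529
b = 5.1950*sin(122°) = 5.1950*0.84805 = 4.4056

-2.7529 + 4.4056i


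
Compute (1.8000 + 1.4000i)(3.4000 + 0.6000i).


Real = 1.8*3.4 - 1.4*0.6 = 6.12 - 0.84 = 5.28
Imag = 1.8*0.6 + 3.4*1.4 = 1.08 + 4.76 = 5.84

5.2800 + 5.8400i


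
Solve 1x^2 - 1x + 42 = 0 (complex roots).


disc = (-1)^2 - 4*1*42 = 1 - 168 = -167
sqrt(|disc|) = sqrt(167) = 12.9228
Real part = 1/(2*1) = 0.5000
Imag part = 12.9228/(2*1) = 6.4614

0.5000 ± 6.4614i


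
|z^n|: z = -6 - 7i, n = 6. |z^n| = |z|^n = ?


|z| = sqrt(36+49) = sqrt(85) = 9.2195
|z^6| = |z|^6 = (sqrt(85))^6 = 85^3 = 614125

|z^6| = 614125


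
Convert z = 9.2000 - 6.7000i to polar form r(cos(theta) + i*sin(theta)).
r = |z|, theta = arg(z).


r = sqrt(84.64+44.89) = sqrt(129.53) = 11.3811
theta = atan2(-6.7, 9.2) = -36.0644 degrees

r = 11.3811, theta = -36.0644 degrees


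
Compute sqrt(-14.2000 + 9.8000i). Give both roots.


|z| = sqrt(201.64+96.04) = 17.2534
sqrt((|z|+a)/2) = sqrt((17.2534+(-14.2))/2) = sqrt(1.5267) = 1.2356
sqrt((|z|-a)/2) = sqrt((17.2534-(-14.2))/2) = sqrt(15.7267) = 3.9657

±(1.2356 + 3.9657i) i.e. 1.2356 + 3.9657i and -1.2356 - 3.9657i


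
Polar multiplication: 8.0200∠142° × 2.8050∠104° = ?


r = 8.0200 * 2.8050 = 22.4961
theta = 142° + 104° = 246° = 246° (mod 360)

22.4961 cis(246°)


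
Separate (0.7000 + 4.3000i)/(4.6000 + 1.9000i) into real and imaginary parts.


Multiply by conjugate: (0.7000 + 4.3000i)(4.6000 - 1.9000i) / (4.6^2 + 1.9^2)
Numerator real = 0.7*4.6 + 4.3*1.9 = 11.39
Numerator imag = 4.3*4.6 - 0.7*1.9 = 18.45
Denominator = 24.77
Re(z) = 11.39/24.77 = 0.4598
Im(z) = 18.45/24.77 = 0.7449

Re(z) = 0.4598, Im(z) = 0.7449


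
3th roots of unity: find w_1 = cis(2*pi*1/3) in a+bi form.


Angle = 360*1/3 = 120°
a = cos(120°) = -0.5000
b = sin(120°) = 0.8660

-0.5000 + 0.8660i


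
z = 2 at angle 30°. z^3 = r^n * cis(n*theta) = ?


r^3 = 2^3 = 8
n*theta = 3*30° = 90° = 90° (mod 360)
a = 8*cos(90°) = 0
b = 8*sin(90°) = 8.0000

8 cis(90°) = 0 + 8.0000i


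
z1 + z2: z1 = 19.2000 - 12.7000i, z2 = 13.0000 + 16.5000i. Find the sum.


Real: 19.2 + 13 = 32.2
Imag: -12.7 + 16.5 = 3.8

32.2000 + 3.8000i


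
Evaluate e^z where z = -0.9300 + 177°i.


e^-0.9300 = 0.3946
cos(177°) = -0.9986
sin(177°) = 0.0523
Real = 0.3946*(-0.9986) = -0.3940
Imag = 0.3946*0.0523 = 0.0206

-0.3940 + 0.0206i


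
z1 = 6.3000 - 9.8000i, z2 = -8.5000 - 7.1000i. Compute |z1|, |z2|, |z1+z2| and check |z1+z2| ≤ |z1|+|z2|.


|z1| = sqrt(6.3^2 + (-9.8)^2) = sqrt(135.73) = 11.6503
|z2| = sqrt((-8.5)^2 + (-7.1)^2) = sqrt(122.66) = 11.0752
z1+z2 = -2.2000 - 16.9000i
|z1+z2| = sqrt(290.45) = 17.0426
|z1|+|z2| = 11.6503 + 11.0752 = 22.7255

|z1+z2| = 17.0426 ≤ |z1|+|z2| = 22.7255 (verified)


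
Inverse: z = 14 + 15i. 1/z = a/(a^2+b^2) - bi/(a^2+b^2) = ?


|z|^2 = 196+225 = 421
1/z = (14 - 15i)/421

1/z = 0.0333 - 0.0356i


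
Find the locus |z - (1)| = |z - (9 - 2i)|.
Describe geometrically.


Equal distances means the locus is the perpendicular bisector of z1 and z2.
Midpoint = ((1+9)/2, (0+(-2))/2) = (5.0000, -1.0000)

Perpendicular bisector through (5.0000, -1.0000)


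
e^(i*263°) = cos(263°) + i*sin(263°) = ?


cos(263°) = -0.1219
sin(263°) = -0.9925

e^(i*263°) = -0.1219 - 0.9925i


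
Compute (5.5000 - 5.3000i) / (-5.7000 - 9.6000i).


Conjugate of z2 = -5.7000 + 9.6000i
Numerator: (5.5000 - 5.3000i)(-5.7000 + 9.6000i) = 19.5300 + 83.0100i
Denominator: (-5.7)^2 + (-9.6)^2 = 124.65
Result = (19.5300 + 83.0100i)/124.65

0.1567 + 0.6659i


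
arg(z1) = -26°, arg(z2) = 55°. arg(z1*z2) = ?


arg(z1*z2) = -26° + 55° = 29°
Normalized to (-180°, 180°]: 29°

29°


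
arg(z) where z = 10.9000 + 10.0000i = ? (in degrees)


Re = 10.9, Im = 10
arg = atan2(10, 10.9) = 42.5342 degrees

arg(z) = 42.5342 degrees


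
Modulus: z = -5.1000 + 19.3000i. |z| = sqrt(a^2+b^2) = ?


|z| = sqrt((-5.1)^2 + 19.3^2) = sqrt(26.01 + 372.49) = sqrt(398.5) = 19.9625

|z| = 19.9625


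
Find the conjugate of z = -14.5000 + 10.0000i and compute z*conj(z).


z_bar = -14.5000 - 10.0000i
z*z_bar = (-14.5)^2 + 10^2 = 210.25 + 100 = 310.25

z_bar = -14.5000 - 10.0000i, z*z_bar = 310.25


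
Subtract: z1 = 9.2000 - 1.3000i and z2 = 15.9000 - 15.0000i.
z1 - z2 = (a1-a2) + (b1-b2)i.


Real: 9.2 - 15.9 = -6.7
Imag: -1.3 + 15 = 13.7

-6.7000 + 13.7000i


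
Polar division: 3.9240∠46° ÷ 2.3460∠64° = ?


r = 3.9240 / 2.3460 = 1.6726
theta = 46° - 64° = -18° = 342° (mod 360)

1.6726 cis(342°)


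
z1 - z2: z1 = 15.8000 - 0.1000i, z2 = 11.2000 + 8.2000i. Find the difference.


Real: 15.8 - 11.2 = 4.6
Imag: -0.1 - 8.2 = -8.3

4.6000 - 8.3000i


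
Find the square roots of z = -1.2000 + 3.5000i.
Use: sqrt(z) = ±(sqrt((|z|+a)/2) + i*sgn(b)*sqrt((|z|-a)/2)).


|z| = sqrt(1.44+12.25) = 3.7000
sqrt((|z|+a)/2) = sqrt((3.7000+(-1.2))/2) = sqrt(1.2500) = 1.1180
sqrt((|z|-a)/2) = sqrt((3.7000-(-1.2))/2) = sqrt(2.4500) = 1.5652

±(1.1180 + 1.5652i) i.e. 1.1180 + 1.5652i and -1.1180 - 1.5652i


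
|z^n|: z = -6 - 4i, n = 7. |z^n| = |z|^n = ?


|z| = sqrt(36+16) = sqrt(52) = 7.2111
|z^7| = |z|^7 = (sqrt(52))^7 = 52^3 * sqrt(52) = 140608*sqrt(52)

|z^7| = 140608*sqrt(52) ≈ 1013938.7075


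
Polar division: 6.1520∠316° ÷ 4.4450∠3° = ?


r = 6.1520 / 4.4450 = 1.3840
theta = 316° - 3° = 313° = 313° (mod 360)

1.3840 cis(313°)


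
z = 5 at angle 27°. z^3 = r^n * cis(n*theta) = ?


r^3 = 5^3 = 125
n*theta = 3*27° = 81° = 81° (mod 360)
a = 125*cos(81°) = 19.5543
b = 125*sin(81°) = 123.4610

125 cis(81°) = 19.5543 + 123.4610i


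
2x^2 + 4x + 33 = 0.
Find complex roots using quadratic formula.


disc = 4^2 - 4*2*33 = 16 - 264 = -248
sqrt(|disc|) = sqrt(248) = 15.7480
Real part = -4/(2*2) = -1.0000
Imag part = 15.7480/(2*2) = 3.9370

-1.0000 ± 3.9370i


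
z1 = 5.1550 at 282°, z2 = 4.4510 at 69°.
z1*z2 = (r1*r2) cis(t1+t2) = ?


r = 5.1550 * 4.4510 = 22.9449
theta = 282° + 69° = 351° = 351° (mod 360)

22.9449 cis(351°)


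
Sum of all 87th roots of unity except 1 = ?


With w = e^(2*pi*i/87), all 87 of the 87th roots of unity w^0 = 1, w, ..., w^(86) sum to 0: 1 + w + ... + w^(86) = (1 - w^87)/(1 - w) = 0 since w^87 = 1, w ≠ 1.
Removing the root 1: w + w^2 + ... + w^(86) = 0 - 1 = -1

Sum = -1


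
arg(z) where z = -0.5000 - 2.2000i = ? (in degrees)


Re = -0.5, Im = -2.2
arg = atan2(-2.2, -0.5) = -102.8043 degrees

arg(z) = -102.8043 degrees


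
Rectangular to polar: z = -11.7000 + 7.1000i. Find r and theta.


r = sqrt(136.89+50.41) = sqrt(187.3) = 13.6858
theta = atan2(7.1, -11.7) = 148.7490 degrees

r = 13.6858, theta = 148.7490 degrees


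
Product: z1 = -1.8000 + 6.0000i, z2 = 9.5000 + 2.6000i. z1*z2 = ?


Real = -1.8*9.5 - 6*2.6 = -17.1 - 15.6 = -32.7
Imag = -1.8*2.6 + 9.5*6 = -4.68 + 57 = 52.32

-32.7000 + 52.3200i


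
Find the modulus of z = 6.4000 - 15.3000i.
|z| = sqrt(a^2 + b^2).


|z| = sqrt(6.4^2 + (-15.3)^2) = sqrt(40.96 + 234.09) = sqrt(275.05) = 16.5846

|z| = 16.5846


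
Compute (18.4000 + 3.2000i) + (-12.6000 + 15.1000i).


Real: 18.4 - 12.6 = 5.8
Imag: 3.2 + 15.1 = 18.3

5.8000 + 18.3000i


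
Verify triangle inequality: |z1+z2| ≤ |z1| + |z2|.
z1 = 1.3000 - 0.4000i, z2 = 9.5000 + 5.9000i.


|z1| = sqrt(1.3^2 + (-0.4)^2) = sqrt(1.85) = 1.3601
|z2| = sqrt(9.5^2 + 5.9^2) = sqrt(125.06) = 11.1830
z1+z2 = 10.8000 + 5.5000i
|z1+z2| = sqrt(146.89) = 12.1198
|z1|+|z2| = 1.3601 + 11.1830 = 12.5431

|z1+z2| = 12.1198 ≤ |z1|+|z2| = 12.5431 (verified)


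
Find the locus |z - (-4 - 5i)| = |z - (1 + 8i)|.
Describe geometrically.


Equal distances means the locus is the perpendicular bisector of z1 and z2.
Midpoint = ((-4+1)/2, (-5+8)/2) = (-1.5000, 1.5000)

Perpendicular bisector through (-1.5000, 1.5000)


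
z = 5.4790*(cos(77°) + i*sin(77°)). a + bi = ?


a = 5.4790*cos(77°) = 5.4790*0.22495 = 1.2325
b = 5.4790*sin(77°) = 5.4790*0.97437 = 5.3386

1.2325 + 5.3386i


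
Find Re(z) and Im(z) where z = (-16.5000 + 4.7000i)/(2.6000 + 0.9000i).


Multiply by conjugate: (-16.5000 + 4.7000i)(2.6000 - 0.9000i) / (2.6^2 + 0.9^2)
Numerator real = -16.5*2.6 + 4.7*0.9 = -38.67
Numerator imag = 4.7*2.6 - (-16.5)*0.9 = 27.07
Denominator = 7.57
Re(z) = -38.67/7.57 = -5.1083
Im(z) = 27.07/7.57 = 3.5760

Re(z) = -5.1083, Im(z) = 3.5760


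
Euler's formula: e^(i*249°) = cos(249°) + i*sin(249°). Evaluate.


cos(249°) = -0.3584
sin(249°) = -0.9336

e^(i*249°) = -0.3584 - 0.9336i


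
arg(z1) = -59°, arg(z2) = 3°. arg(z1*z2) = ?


arg(z1*z2) = -59° + 3° = -56°
Normalized to (-180°, 180°]: -56°

-56°


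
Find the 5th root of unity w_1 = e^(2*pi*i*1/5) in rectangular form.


Angle = 360*1/5 = 72°
a = cos(72°) = 0.3090
b = sin(72°) = 0.9511

0.3090 + 0.9511i


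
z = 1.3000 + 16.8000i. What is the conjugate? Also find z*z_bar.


z_bar = 1.3000 - 16.8000i
z*z_bar = 1.3^2 + 16.8^2 = 1.69 + 282.24 = 283.93

z_bar = 1.3000 - 16.8000i, z*z_bar = 283.93


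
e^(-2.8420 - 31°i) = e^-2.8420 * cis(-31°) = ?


e^-2.8420 = 0.0583
cos(-31°) = 0.8572
sin(-31°) = -0.515
Real = 0.0583*0.8572 = 0.0500
Imag = 0.0583*(-0.515) = -0.0300

0.0500 - 0.0300i


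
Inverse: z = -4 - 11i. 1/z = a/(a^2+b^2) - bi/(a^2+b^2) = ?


|z|^2 = 16+121 = 137
1/z = (-4 + 11i)/137

1/z = -0.0292 + 0.0803i


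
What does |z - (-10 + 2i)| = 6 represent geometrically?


|z - z0| = r is a circle with center z0 and radius r.
Center = (-10, 2), radius = 6

Circle with center (-10, 2) and radius 6


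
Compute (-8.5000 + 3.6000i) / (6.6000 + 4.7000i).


Conjugate of z2 = 6.6000 - 4.7000i
Numerator: (-8.5000 + 3.6000i)(6.6000 - 4.7000i) = -39.1800 + 63.7100i
Denominator: 6.6^2 + 4.7^2 = 65.65
Result = (-39.1800 + 63.7100i)/65.65

-0.5968 + 0.9704i


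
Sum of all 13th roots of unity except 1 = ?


With w = e^(2*pi*i/13), all 13 of the 13th roots of unity w^0 = 1, w, ..., w^(12) sum to 0: 1 + w + ... + w^(12) = (1 - w^13)/(1 - w) = 0 since w^13 = 1, w ≠ 1.
Removing the root 1: w + w^2 + ... + w^(12) = 0 - 1 = -1

Sum = -1


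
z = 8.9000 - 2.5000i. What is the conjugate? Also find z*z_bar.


z_bar = 8.9000 + 2.5000i
z*z_bar = 8.9^2 + (-2.5)^2 = 79.21 + 6.25 = 85.46

z_bar = 8.9000 + 2.5000i, z*z_bar = 85.46


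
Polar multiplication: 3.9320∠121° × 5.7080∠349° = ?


r = 3.9320 * 5.7080 = 22.4439
theta = 121° + 349° = 470° = 110° (mod 360)

22.4439 cis(110°)


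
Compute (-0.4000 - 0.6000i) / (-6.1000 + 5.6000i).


Conjugate of z2 = -6.1000 - 5.6000i
Numerator: (-0.4000 - 0.6000i)(-6.1000 - 5.6000i) = -0.9200 + 5.9000i
Denominator: (-6.1)^2 + 5.6^2 = 68.57
Result = (-0.9200 + 5.9000i)/68.57

-0.0134 + 0.0860i


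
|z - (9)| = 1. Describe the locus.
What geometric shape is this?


|z - z0| = r is a circle with center z0 and radius r.
Center = (9, 0), radius = 1

Circle with center (9, 0) and radius 1


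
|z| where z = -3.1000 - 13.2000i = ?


|z| = sqrt((-3.1)^2 + (-13.2)^2) = sqrt(9.61 + 174.24) = sqrt(183.85) = 13.5591

|z| = 13.5591


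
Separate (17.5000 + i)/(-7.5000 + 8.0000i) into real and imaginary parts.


Multiply by conjugate: (17.5000 + i)(-7.5000 - 8.0000i) / ((-7.5)^2 + 8^2)
Numerator real = 17.5*(-7.5) + 1*8 = -123.25
Numerator imag = 1*(-7.5) - 17.5*8 = -147.5
Denominator = 120.25
Re(z) = -123.25/120.25 = -1.0249
Im(z) = -147.5/120.25 = -1.2266

Re(z) = -1.0249, Im(z) = -1.2266


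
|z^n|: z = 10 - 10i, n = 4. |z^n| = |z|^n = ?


|z| = sqrt(100+100) = sqrt(200) = 14.1421
|z^4| = |z|^4 = (sqrt(200))^4 = 200^2 = 40000

|z^4| = 40000


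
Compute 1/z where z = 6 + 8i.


|z|^2 = 36+64 = 100
1/z = (6 - 8i)/100

1/z = 0.0600 - 0.0800i


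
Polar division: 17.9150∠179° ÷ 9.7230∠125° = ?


r = 17.9150 / 9.7230 = 1.8425
theta = 179° - 125° = 54° = 54° (mod 360)

1.8425 cis(54°)


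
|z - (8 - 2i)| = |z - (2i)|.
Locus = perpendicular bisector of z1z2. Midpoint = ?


Equal distances means the locus is the perpendicular bisector of z1 and z2.
Midpoint = ((8+0)/2, (-2+2)/2) = (4.0000, 0)

Perpendicular bisector through (4.0000, 0)


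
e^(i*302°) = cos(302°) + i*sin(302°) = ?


cos(302°) = 0.5299
sin(302°) = -0.8480

e^(i*302°) = 0.5299 - 0.8480i


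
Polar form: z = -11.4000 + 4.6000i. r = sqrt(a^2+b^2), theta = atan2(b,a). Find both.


r = sqrt(129.96+21.16) = sqrt(151.12) = 12.2931
theta = atan2(4.6, -11.4) = 158.0255 degrees

r = 12.2931, theta = 158.0255 degrees


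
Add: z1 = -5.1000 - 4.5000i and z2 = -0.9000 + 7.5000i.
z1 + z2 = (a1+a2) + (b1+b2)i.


Real: -5.1 - 0.9 = -6
Imag: -4.5 + 7.5 = 3

-6.0000 + 3.0000i


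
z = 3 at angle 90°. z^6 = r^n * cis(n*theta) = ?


r^6 = 3^6 = 729
n*theta = 6*90° = 540° = 180° (mod 360)
a = 729*cos(180°) = -729.0000
b = 729*sin(180°) = 0

729 cis(180°) = -729.0000 + 0i


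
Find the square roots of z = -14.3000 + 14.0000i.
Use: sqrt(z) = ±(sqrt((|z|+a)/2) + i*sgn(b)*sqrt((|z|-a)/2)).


|z| = sqrt(204.49+196) = 20.0122
sqrt((|z|+a)/2) = sqrt((20.0122+(-14.3))/2) = sqrt(2.8561) = 1.6900
sqrt((|z|-a)/2) = sqrt((20.0122-(-14.3))/2) = sqrt(17.1561) = 4.1420

±(1.6900 + 4.1420i) i.e. 1.6900 + 4.1420i and -1.6900 - 4.1420i


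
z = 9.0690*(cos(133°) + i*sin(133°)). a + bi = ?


a = 9.0690*cos(133°) = 9.0690*(-0.681998) = -6.1850
b = 9.0690*sin(133°) = 9.0690*0.73135 = 6.6326

-6.1850 + 6.6326i


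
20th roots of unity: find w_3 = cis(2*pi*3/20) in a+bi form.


Angle = 360*3/20 = 54°
a = cos(54°) = 0.5878
b = sin(54°) = 0.8090

0.5878 + 0.8090i


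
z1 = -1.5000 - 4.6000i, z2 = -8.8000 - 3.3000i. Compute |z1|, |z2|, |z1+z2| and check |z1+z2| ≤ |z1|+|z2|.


|z1| = sqrt((-1.5)^2 + (-4.6)^2) = sqrt(23.41) = 4.8384
|z2| = sqrt((-8.8)^2 + (-3.3)^2) = sqrt(88.33) = 9.3984
z1+z2 = -10.3000 - 7.9000i
|z1+z2| = sqrt(168.5) = 12.9808
|z1|+|z2| = 4.8384 + 9.3984 = 14.2368

|z1+z2| = 12.9808 ≤ |z1|+|z2| = 14.2368 (verified)


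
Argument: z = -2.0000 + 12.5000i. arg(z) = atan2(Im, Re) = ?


Re = -2, Im = 12.5
arg = atan2(12.5, -2) = 99.0903 degrees

arg(z) = 99.0903 degrees


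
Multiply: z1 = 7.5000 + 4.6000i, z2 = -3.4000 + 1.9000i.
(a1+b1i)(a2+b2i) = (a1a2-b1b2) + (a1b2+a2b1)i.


Real = 7.5*(-3.4) - 4.6*1.9 = -25.5 - 8.74 = -34.24
Imag = 7.5*1.9 - (3.4)*4.6 = 14.25 - (15.64) = -1.39

-34.2400 - 1.3900i


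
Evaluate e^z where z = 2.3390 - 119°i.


e^2.3390 = 10.3709
cos(-119°) = -0.48481
sin(-119°) = -0.87462
Real = 10.3709*(-0.48481) = -5.0279
Imag = 10.3709*(-0.87462) = -9.0706

-5.0279 - 9.0706i


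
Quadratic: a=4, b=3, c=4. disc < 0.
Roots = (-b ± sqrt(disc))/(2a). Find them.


disc = 3^2 - 4*4*4 = 9 - 64 = -55
sqrt(|disc|) = sqrt(55) = 7.4162
Real part = -3/(2*4) = -0.3750
Imag part = 7.4162/(2*4) = 0.9270

-0.3750 ± 0.9270i


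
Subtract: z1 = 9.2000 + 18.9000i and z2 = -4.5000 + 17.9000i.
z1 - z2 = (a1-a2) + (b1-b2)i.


Real: 9.2 + 4.5 = 13.7
Imag: 18.9 - 17.9 = 1

13.7000 + i


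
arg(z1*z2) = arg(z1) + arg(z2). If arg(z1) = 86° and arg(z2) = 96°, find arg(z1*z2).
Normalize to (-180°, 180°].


arg(z1*z2) = 86° + 96° = 182°
Normalized to (-180°, 180°]: -178°

-178°


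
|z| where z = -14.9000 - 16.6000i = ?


|z| = sqrt((-14.9)^2 + (-16.6)^2) = sqrt(222.01 + 275.56) = sqrt(497.57) = 22.3063

|z| = 22.3063


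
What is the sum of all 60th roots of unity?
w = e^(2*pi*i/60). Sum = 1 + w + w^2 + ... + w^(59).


The sum of all 60th roots of unity is 0.
Geometric series: (1 - w^60)/(1 - w) = (1-1)/(1-w) = 0 since w^60 = 1, w ≠ 1.
Alternatively: coefficient of z^59 in z^60 - 1 is 0.

0


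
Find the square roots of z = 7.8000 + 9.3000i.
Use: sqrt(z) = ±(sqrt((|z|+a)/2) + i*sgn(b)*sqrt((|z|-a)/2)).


|z| = sqrt(60.84+86.49) = 12.1380
sqrt((|z|+a)/2) = sqrt((12.1380+7.8)/2) = sqrt(9.9690) = 3.1574
sqrt((|z|-a)/2) = sqrt((12.1380-7.8)/2) = sqrt(2.1690) = 1.4727

±(3.1574 + 1.4727i) i.e. 3.1574 + 1.4727i and -3.1574 - 1.4727i


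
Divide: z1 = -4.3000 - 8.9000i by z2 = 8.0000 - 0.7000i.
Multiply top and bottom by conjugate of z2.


Conjugate of z2 = 8.0000 + 0.7000i
Numerator: (-4.3000 - 8.9000i)(8.0000 + 0.7000i) = -28.1700 - 74.2100i
Denominator: 8^2 + (-0.7)^2 = 64.49
Result = (-28.1700 - 74.2100i)/64.49

-0.4368 - 1.1507i


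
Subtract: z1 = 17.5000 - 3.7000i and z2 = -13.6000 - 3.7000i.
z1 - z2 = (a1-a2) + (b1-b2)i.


Real: 17.5 + 13.6 = 31.1
Imag: -3.7 + 3.7 = 0

31.1000


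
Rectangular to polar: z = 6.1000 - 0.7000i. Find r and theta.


r = sqrt(37.21+0.49) = sqrt(37.7) = 6.1400
theta = atan2(-0.7, 6.1) = -6.5463 degrees

r = 6.1400, theta = -6.5463 degrees


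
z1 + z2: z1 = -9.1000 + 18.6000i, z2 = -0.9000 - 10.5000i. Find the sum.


Real: -9.1 - 0.9 = -10
Imag: 18.6 - 10.5 = 8.1

-10.0000 + 8.1000i


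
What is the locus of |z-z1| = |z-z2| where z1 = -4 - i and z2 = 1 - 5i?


Equal distances means the locus is the perpendicular bisector of z1 and z2.
Midpoint = ((-4+1)/2, (-1+(-5))/2) = (-1.5000, -3.0000)

Perpendicular bisector through (-1.5000, -3.0000)


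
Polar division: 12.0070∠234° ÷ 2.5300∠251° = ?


r = 12.0070 / 2.5300 = 4.7458
theta = 234° - 251° = -17° = 343° (mod 360)

4.7458 cis(343°)


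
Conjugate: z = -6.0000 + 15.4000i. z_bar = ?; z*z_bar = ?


z_bar = -6.0000 - 15.4000i
z*z_bar = (-6)^2 + 15.4^2 = 36 + 237.16 = 273.16

z_bar = -6.0000 - 15.4000i, z*z_bar = 273.16


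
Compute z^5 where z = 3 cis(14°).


r^5 = 3^5 = 243
n*theta = 5*14° = 70° = 70° (mod 360)
a = 243*cos(70°) = 83.1109
b = 243*sin(70°) = 228.3453

243 cis(70°) = 83.1109 + 228.3453i


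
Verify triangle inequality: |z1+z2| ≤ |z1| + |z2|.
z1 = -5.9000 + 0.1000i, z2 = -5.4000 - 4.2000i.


|z1| = sqrt((-5.9)^2 + 0.1^2) = sqrt(34.82) = 5.9008
|z2| = sqrt((-5.4)^2 + (-4.2)^2) = sqrt(46.8) = 6.8411
z1+z2 = -11.3000 - 4.1000i
|z1+z2| = sqrt(144.5) = 12.0208
|z1|+|z2| = 5.9008 + 6.8411 = 12.7419

|z1+z2| = 12.0208 ≤ |z1|+|z2| = 12.7419 (verified)


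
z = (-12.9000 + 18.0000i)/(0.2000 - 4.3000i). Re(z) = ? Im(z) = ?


Multiply by conjugate: (-12.9000 + 18.0000i)(0.2000 + 4.3000i) / (0.2^2 + (-4.3)^2)
Numerator real = -12.9*0.2 + 18*(-4.3) = -79.98
Numerator imag = 18*0.2 - (-12.9)*(-4.3) = -51.87
Denominator = 18.53
Re(z) = -79.98/18.53 = -4.3162
Im(z) = -51.87/18.53 = -2.7992

Re(z) = -4.3162, Im(z) = -2.7992


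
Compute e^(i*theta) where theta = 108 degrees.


cos(108°) = -0.3090
sin(108°) = 0.9511

e^(i*108°) = -0.3090 + 0.9511i


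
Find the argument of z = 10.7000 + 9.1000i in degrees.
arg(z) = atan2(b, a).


Re = 10.7, Im = 9.1
arg = atan2(9.1, 10.7) = 40.3801 degrees

arg(z) = 40.3801 degrees


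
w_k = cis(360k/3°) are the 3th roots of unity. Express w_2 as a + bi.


Angle = 360*2/3 = 240°
a = cos(240°) = -0.5000
b = sin(240°) = -0.8660

-0.5000 - 0.8660i


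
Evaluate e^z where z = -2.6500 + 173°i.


e^-2.6500 = 0.07065
cos(173°) = -0.9925
sin(173°) = 0.1219
Real = 0.07065*(-0.9925) = -0.0701
Imag = 0.07065*0.1219 = 0.0086

-0.0701 + 0.0086i


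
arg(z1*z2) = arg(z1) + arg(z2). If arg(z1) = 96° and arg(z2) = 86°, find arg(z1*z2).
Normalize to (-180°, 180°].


arg(z1*z2) = 96° + 86° = 182°
Normalized to (-180°, 180°]: -178°

-178°


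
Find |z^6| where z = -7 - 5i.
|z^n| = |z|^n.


|z| = sqrt(49+25) = sqrt(74) = 8.6023
|z^6| = |z|^6 = (sqrt(74))^6 = 74^3 = 405224

|z^6| = 405224


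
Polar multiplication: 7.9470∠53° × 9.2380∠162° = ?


r = 7.9470 * 9.2380 = 73.4144
theta = 53° + 162° = 215° = 215° (mod 360)

73.4144 cis(215°)


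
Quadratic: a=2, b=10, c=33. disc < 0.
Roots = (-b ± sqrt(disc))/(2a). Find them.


disc = 10^2 - 4*2*33 = 100 - 264 = -164
sqrt(|disc|) = sqrt(164) = 12.8062
Real part = -10/(2*2) = -2.5000
Imag part = 12.8062/(2*2) = 3.2016

-2.5000 ± 3.2016i


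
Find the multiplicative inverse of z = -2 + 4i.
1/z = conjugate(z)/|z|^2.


|z|^2 = 4+16 = 20
1/z = (-2 - 4i)/20

1/z = -0.1000 - 0.2000i


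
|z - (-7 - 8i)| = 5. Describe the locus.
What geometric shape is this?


|z - z0| = r is a circle with center z0 and radius r.
Center = (-7, -8), radius = 5

Circle with center (-7, -8) and radius 5


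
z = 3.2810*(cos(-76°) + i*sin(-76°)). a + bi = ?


a = 3.2810*cos(-76°) = 3.2810*0.2419 = 0.7937
b = 3.2810*sin(-76°) = 3.2810*(-0.970296) = -3.1835

0.7937 - 3.1835i


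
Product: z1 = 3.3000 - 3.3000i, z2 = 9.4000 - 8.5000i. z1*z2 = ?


Real = 3.3*9.4 - (-3.3)*(-8.5) = 31.02 - 28.05 = 2.97
Imag = 3.3*(-8.5) + 9.4*(-3.3) = -28.05 - (31.02) = -59.07

2.9700 - 59.0700i


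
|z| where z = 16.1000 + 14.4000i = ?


|z| = sqrt(16.1^2 + 14.4^2) = sqrt(259.21 + 207.36) = sqrt(466.57) = 21.6002

|z| = 21.6002


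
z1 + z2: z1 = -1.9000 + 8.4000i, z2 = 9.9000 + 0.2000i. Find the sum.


Real: -1.9 + 9.9 = 8
Imag: 8.4 + 0.2 = 8.6

8.0000 + 8.6000i


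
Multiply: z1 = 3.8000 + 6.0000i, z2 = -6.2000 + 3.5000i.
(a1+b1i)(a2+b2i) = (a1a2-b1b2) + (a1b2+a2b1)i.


Real = 3.8*(-6.2) - 6*3.5 = -23.56 - 21 = -44.56
Imag = 3.8*3.5 - (6.2)*6 = 13.3 - (37.2) = -23.9

-44.5600 - 23.9000i


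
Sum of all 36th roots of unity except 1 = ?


With w = e^(2*pi*i/36), all 36 of the 36th roots of unity w^0 = 1, w, ..., w^(35) sum to 0: 1 + w + ... + w^(35) = (1 - w^36)/(1 - w) = 0 since w^36 = 1, w ≠ 1.
Removing the root 1: w + w^2 + ... + w^(35) = 0 - 1 = -1

Sum = -1


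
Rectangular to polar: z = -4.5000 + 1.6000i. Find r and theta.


r = sqrt(20.25+2.56) = sqrt(22.81) = 4.7760
theta = atan2(1.6, -4.5) = 160.4269 degrees

r = 4.7760, theta = 160.4269 degrees


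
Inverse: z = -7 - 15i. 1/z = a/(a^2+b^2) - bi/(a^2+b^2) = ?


|z|^2 = 49+225 = 274
1/z = (-7 + 15i)/274

1/z = -0.0255 + 0.0547i


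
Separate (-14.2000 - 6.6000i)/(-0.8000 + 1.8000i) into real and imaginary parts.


Multiply by conjugate: (-14.2000 - 6.6000i)(-0.8000 - 1.8000i) / ((-0.8)^2 + 1.8^2)
Numerator real = -14.2*(-0.8) - (6.6)*1.8 = -0.52
Numerator imag = -6.6*(-0.8) - (-14.2)*1.8 = 30.84
Denominator = 3.88
Re(z) = -0.52/3.88 = -0.1340
Im(z) = 30.84/3.88 = 7.9485

Re(z) = -0.1340, Im(z) = 7.9485


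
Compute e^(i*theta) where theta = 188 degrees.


cos(188°) = -0.9903
sin(188°) = -0.1392

e^(i*188°) = -0.9903 - 0.1392i


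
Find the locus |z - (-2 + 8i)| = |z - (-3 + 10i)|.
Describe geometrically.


Equal distances means the locus is the perpendicular bisector of z1 and z2.
Midpoint = ((-2+(-3))/2, (8+10)/2) = (-2.5000, 9.0000)

Perpendicular bisector through (-2.5000, 9.0000)


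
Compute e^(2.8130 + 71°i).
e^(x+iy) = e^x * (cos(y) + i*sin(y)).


e^2.8130 = 16.6598
cos(71°) = 0.32557
sin(71°) = 0.94552
Real = 16.6598*0.32557 = 5.4239
Imag = 16.6598*0.94552 = 15.7522

5.4239 + 15.7522i


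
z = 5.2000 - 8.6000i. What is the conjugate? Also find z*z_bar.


z_bar = 5.2000 + 8.6000i
z*z_bar = 5.2^2 + (-8.6)^2 = 27.04 + 73.96 = 101

z_bar = 5.2000 + 8.6000i, z*z_bar = 101


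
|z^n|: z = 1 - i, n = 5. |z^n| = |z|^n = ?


|z| = sqrt(1+1) = sqrt(2) = 1.4142
|z^5| = |z|^5 = (sqrt(2))^5 = 2^2 * sqrt(2) = 4*sqrt(2)

|z^5| = 4*sqrt(2) ≈ 5.6569


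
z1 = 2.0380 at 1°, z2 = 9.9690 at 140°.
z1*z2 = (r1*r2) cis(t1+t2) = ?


r = 2.0380 * 9.9690 = 20.3168
theta = 1° + 140° = 141° = 141° (mod 360)

20.3168 cis(141°)


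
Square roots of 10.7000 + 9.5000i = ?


|z| = sqrt(114.49+90.25) = 14.3087
sqrt((|z|+a)/2) = sqrt((14.3087+10.7)/2) = sqrt(12.5044) = 3.5362
sqrt((|z|-a)/2) = sqrt((14.3087-10.7)/2) = sqrt(1.8044) = 1.3433

±(3.5362 + 1.3433i) i.e. 3.5362 + 1.3433i and -3.5362 - 1.3433i


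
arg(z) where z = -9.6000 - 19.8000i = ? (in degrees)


Re = -9.6, Im = -19.8
arg = atan2(-19.8, -9.6) = -115.8664 degrees

arg(z) = -115.8664 degrees


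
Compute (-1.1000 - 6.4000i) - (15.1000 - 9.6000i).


Real: -1.1 - 15.1 = -16.2
Imag: -6.4 + 9.6 = 3.2

-16.2000 + 3.2000i


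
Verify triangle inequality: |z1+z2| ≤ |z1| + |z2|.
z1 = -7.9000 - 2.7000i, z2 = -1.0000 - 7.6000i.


|z1| = sqrt((-7.9)^2 + (-2.7)^2) = sqrt(69.7) = 8.3487
|z2| = sqrt((-1)^2 + (-7.6)^2) = sqrt(58.76) = 7.6655
z1+z2 = -8.9000 - 10.3000i
|z1+z2| = sqrt(185.3) = 13.6125
|z1|+|z2| = 8.3487 + 7.6655 = 16.0142

|z1+z2| = 13.6125 ≤ |z1|+|z2| = 16.0142 (verified)


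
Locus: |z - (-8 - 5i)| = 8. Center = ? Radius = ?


|z - z0| = r is a circle with center z0 and radius r.
Center = (-8, -5), radius = 8

Circle with center (-8, -5) and radius 8


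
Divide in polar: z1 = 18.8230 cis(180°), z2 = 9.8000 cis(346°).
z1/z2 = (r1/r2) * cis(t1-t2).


r = 18.8230 / 9.8000 = 1.9207
theta = 180° - 346° = -166° = 194° (mod 360)

1.9207 cis(194°)


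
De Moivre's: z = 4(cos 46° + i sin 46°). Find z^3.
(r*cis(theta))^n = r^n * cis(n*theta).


r^3 = 4^3 = 64
n*theta = 3*46° = 138° = 138° (mod 360)
a = 64*cos(138°) = -47.5613
b = 64*sin(138°) = 42.8244

64 cis(138°) = -47.5613 + 42.8244i


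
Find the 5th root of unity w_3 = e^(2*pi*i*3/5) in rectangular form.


Angle = 360*3/5 = 216°
a = cos(216°) = -0.8090
b = sin(216°) = -0.5878

-0.8090 - 0.5878i


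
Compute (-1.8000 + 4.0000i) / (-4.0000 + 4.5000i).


Conjugate of z2 = -4.0000 - 4.5000i
Numerator: (-1.8000 + 4.0000i)(-4.0000 - 4.5000i) = 25.2000 - 7.9000i
Denominator: (-4)^2 + 4.5^2 = 36.25
Result = (25.2000 - 7.9000i)/36.25

0.6952 - 0.2179i


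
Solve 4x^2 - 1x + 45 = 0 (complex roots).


disc = (-1)^2 - 4*4*45 = 1 - 720 = -719
sqrt(|disc|) = sqrt(719) = 26.8142
Real part = 1/(2*4) = 0.1250
Imag part = 26.8142/(2*4) = 3.3518

0.1250 ± 3.3518i


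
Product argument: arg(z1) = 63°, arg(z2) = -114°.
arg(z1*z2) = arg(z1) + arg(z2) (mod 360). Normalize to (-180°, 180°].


arg(z1*z2) = 63° - 114° = -51°
Normalized to (-180°, 180°]: -51°

-51°


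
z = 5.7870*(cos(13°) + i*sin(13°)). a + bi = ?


a = 5.7870*cos(13°) = 5.7870*0.97437 = 5.6387
b = 5.7870*sin(13°) = 5.7870*0.22495 = 1.3018

5.6387 + 1.3018i


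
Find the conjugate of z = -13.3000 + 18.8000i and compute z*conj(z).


z_bar = -13.3000 - 18.8000i
z*z_bar = (-13.3)^2 + 18.8^2 = 176.89 + 353.44 = 530.33

z_bar = -13.3000 - 18.8000i, z*z_bar = 530.33


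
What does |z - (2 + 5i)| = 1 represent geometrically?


|z - z0| = r is a circle with center z0 and radius r.
Center = (2, 5), radius = 1

Circle with center (2, 5) and radius 1


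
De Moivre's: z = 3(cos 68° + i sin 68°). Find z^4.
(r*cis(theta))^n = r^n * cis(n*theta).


r^4 = 3^4 = 81
n*theta = 4*68° = 272° = 272° (mod 360)
a = 81*cos(272°) = 2.8269
b = 81*sin(272°) = -80.9507

81 cis(272°) = 2.8269 - 80.9507i


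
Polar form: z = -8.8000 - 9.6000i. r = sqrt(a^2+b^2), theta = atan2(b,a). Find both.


r = sqrt(77.44+92.16) = sqrt(169.6) = 13.0231
theta = atan2(-9.6, -8.8) = -132.5104 degrees

r = 13.0231, theta = -132.5104 degrees


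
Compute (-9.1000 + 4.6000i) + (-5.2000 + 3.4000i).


Real: -9.1 - 5.2 = -14.3
Imag: 4.6 + 3.4 = 8

-14.3000 + 8.0000i


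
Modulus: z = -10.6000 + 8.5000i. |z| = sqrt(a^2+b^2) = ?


|z| = sqrt((-10.6)^2 + 8.5^2) = sqrt(112.36 + 72.25) = sqrt(184.61) = 13.5871

|z| = 13.5871


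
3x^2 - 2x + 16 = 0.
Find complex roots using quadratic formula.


disc = (-2)^2 - 4*3*16 = 4 - 192 = -188
sqrt(|disc|) = sqrt(188) = 13.7113
Real part = 2/(2*3) = 0.3333
Imag part = 13.7113/(2*3) = 2.2852

0.3333 ± 2.2852i


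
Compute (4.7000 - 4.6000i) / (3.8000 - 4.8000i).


Conjugate of z2 = 3.8000 + 4.8000i
Numerator: (4.7000 - 4.6000i)(3.8000 + 4.8000i) = 39.9400 + 5.0800i
Denominator: 3.8^2 + (-4.8)^2 = 37.48
Result = (39.9400 + 5.0800i)/37.48

1.0656 + 0.1355i


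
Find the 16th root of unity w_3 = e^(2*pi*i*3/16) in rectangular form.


Angle = 360*3/16 = 67.5°
a = cos(67.5°) = 0.3827
b = sin(67.5°) = 0.9239

0.3827 + 0.9239i


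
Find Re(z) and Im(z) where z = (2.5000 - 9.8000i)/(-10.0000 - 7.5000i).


Multiply by conjugate: (2.5000 - 9.8000i)(-10.0000 + 7.5000i) / ((-10)^2 + (-7.5)^2)
Numerator real = 2.5*(-10) - (9.8)*(-7.5) = 48.5
Numerator imag = -9.8*(-10) - 2.5*(-7.5) = 116.75
Denominator = 156.25
Re(z) = 48.5/156.25 = 0.3104
Im(z) = 116.75/156.25 = 0.7472

Re(z) = 0.3104, Im(z) = 0.7472


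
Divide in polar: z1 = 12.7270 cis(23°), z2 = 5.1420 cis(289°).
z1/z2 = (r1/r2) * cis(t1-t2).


r = 12.7270 / 5.1420 = 2.4751
theta = 23° - 289° = -266° = 94° (mod 360)

2.4751 cis(94°)


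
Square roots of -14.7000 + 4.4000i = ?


|z| = sqrt(216.09+19.36) = 15.3444
sqrt((|z|+a)/2) = sqrt((15.3444+(-14.7))/2) = sqrt(0.3222) = 0.5676
sqrt((|z|-a)/2) = sqrt((15.3444-(-14.7))/2) = sqrt(15.0222) = 3.8758

±(0.5676 + 3.8758i) i.e. 0.5676 + 3.8758i and -0.5676 - 3.8758i


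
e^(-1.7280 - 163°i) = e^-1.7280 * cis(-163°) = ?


e^-1.7280 = 0.17764
cos(-163°) = -0.9563
sin(-163°) = -0.2924
Real = 0.17764*(-0.9563) = -0.1699
Imag = 0.17764*(-0.2924) = -0.0519

-0.1699 - 0.0519i


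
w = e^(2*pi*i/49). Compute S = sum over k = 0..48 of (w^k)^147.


The roots are w_k = w^k with w = e^(2*pi*i/49), and (w^k)^147 = (w^147)^k.
So S = 1 + u + u^2 + ... + u^(48) with u = w^147.
147 = 3*49 + 0, so 147 is a multiple of 49 and u = (w^49)^3 = 1.
Every one of the 49 terms equals 1: S = 49

S = 49


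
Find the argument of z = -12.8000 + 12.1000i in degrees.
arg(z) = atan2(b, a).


Re = -12.8, Im = 12.1
arg = atan2(12.1, -12.8) = 136.6103 degrees

arg(z) = 136.6103 degrees


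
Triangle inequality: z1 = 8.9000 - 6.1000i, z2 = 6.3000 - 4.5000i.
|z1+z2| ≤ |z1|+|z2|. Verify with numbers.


|z1| = sqrt(8.9^2 + (-6.1)^2) = sqrt(116.42) = 10.7898
|z2| = sqrt(6.3^2 + (-4.5)^2) = sqrt(59.94) = 7.7421
z1+z2 = 15.2000 - 10.6000i
|z1+z2| = sqrt(343.4) = 18.5311
|z1|+|z2| = 10.7898 + 7.7421 = 18.5319

|z1+z2| = 18.5311 ≤ |z1|+|z2| = 18.5319 (verified)


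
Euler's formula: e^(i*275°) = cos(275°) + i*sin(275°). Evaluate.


cos(275°) = 0.0872
sin(275°) = -0.9962

e^(i*275°) = 0.0872 - 0.9962i


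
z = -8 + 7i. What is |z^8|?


|z| = sqrt(64+49) = sqrt(113) = 10.6301
|z^8| = |z|^8 = (sqrt(113))^8 = 113^4 = 163047361

|z^8| = 163047361


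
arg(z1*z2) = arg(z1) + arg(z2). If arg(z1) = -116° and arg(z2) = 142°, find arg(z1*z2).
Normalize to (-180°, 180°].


arg(z1*z2) = -116° + 142° = 26°
Normalized to (-180°, 180°]: 26°

26°


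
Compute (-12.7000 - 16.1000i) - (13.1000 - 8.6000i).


Real: -12.7 - 13.1 = -25.8
Imag: -16.1 + 8.6 = -7.5

-25.8000 - 7.5000i


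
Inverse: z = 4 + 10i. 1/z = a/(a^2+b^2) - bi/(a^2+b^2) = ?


|z|^2 = 16+100 = 116
1/z = (4 - 10i)/116

1/z = 0.0345 - 0.0862i


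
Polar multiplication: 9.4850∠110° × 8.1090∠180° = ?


r = 9.4850 * 8.1090 = 76.9139
theta = 110° + 180° = 290° = 290° (mod 360)

76.9139 cis(290°)


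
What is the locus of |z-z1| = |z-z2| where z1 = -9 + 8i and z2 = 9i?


Equal distances means the locus is the perpendicular bisector of z1 and z2.
Midpoint = ((-9+0)/2, (8+9)/2) = (-4.5000, 8.5000)

Perpendicular bisector through (-4.5000, 8.5000)


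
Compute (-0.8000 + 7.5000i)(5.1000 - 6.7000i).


Real = -0.8*5.1 - 7.5*(-6.7) = -4.08 - (-50.25) = 46.17
Imag = -0.8*(-6.7) + 5.1*7.5 = 5.36 + 38.25 = 43.61

46.1700 + 43.6100i


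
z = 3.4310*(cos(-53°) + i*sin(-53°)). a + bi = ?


a = 3.4310*cos(-53°) = 3.4310*0.6018 = 2.0648
b = 3.4310*sin(-53°) = 3.4310*(-0.79864) = -2.7401

2.0648 - 2.7401i


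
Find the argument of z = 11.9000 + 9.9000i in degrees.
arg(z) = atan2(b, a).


Re = 11.9, Im = 9.9
arg = atan2(9.9, 11.9) = 39.7582 degrees

arg(z) = 39.7582 degrees


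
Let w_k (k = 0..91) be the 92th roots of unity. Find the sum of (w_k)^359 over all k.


The roots are w_k = w^k with w = e^(2*pi*i/92), and (w^k)^359 = (w^359)^k.
So S = 1 + u + u^2 + ... + u^(91) with u = w^359.
359 = 3*92 + 83, so 359 is not a multiple of 92: u = (w^92)^3 * w^83 = w^83 ≠ 1 (w is a primitive 92th root), while u^92 = (w^92)^359 = 1.
Geometric series: S = (1 - u^92)/(1 - u) = (1 - 1)/(1 - u) = 0

S = 0


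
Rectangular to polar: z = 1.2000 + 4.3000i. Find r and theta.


r = sqrt(1.44+18.49) = sqrt(19.93) = 4.4643
theta = atan2(4.3, 1.2) = 74.4072 degrees

r = 4.4643, theta = 74.4072 degrees


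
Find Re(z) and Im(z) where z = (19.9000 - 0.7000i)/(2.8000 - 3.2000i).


Multiply by conjugate: (19.9000 - 0.7000i)(2.8000 + 3.2000i) / (2.8^2 + (-3.2)^2)
Numerator real = 19.9*2.8 - (0.7)*(-3.2) = 57.96
Numerator imag = -0.7*2.8 - 19.9*(-3.2) = 61.72
Denominator = 18.08
Re(z) = 57.96/18.08 = 3.2058
Im(z) = 61.72/18.08 = 3.4137

Re(z) = 3.2058, Im(z) = 3.4137


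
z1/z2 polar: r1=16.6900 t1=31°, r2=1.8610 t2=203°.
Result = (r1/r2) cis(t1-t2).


r = 16.6900 / 1.8610 = 8.9683
theta = 31° - 203° = -172° = 188° (mod 360)

8.9683 cis(188°)


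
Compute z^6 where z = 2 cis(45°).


r^6 = 2^6 = 64
n*theta = 6*45° = 270° = 270° (mod 360)
a = 64*cos(270°) = 0
b = 64*sin(270°) = -64.0000

64 cis(270°) = 0 - 64.0000i


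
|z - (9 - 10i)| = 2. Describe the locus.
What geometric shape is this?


|z - z0| = r is a circle with center z0 and radius r.
Center = (9, -10), radius = 2

Circle with center (9, -10) and radius 2


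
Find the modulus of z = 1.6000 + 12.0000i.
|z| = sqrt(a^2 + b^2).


|z| = sqrt(1.6^2 + 12^2) = sqrt(2.56 + 144) = sqrt(146.56) = 12.1062

|z| = 12.1062


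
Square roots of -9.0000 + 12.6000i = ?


|z| = sqrt(81+158.76) = 15.4842
sqrt((|z|+a)/2) = sqrt((15.4842+(-9))/2) = sqrt(3.2421) = 1.8006
sqrt((|z|-a)/2) = sqrt((15.4842-(-9))/2) = sqrt(12.2421) = 3.4989

±(1.8006 + 3.4989i) i.e. 1.8006 + 3.4989i and -1.8006 - 3.4989i


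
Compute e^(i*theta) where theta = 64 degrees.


cos(64°) = 0.4384
sin(64°) = 0.8988

e^(i*64°) = 0.4384 + 0.8988i


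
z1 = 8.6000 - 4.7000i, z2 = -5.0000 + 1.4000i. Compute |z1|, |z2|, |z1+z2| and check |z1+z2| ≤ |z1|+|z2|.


|z1| = sqrt(8.6^2 + (-4.7)^2) = sqrt(96.05) = 9.8005
|z2| = sqrt((-5)^2 + 1.4^2) = sqrt(26.96) = 5.1923
z1+z2 = 3.6000 - 3.3000i
|z1+z2| = sqrt(23.85) = 4.8836
|z1|+|z2| = 9.8005 + 5.1923 = 14.9928

|z1+z2| = 4.8836 ≤ |z1|+|z2| = 14.9928 (verified)


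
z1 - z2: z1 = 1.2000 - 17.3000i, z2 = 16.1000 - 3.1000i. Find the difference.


Real: 1.2 - 16.1 = -14.9
Imag: -17.3 + 3.1 = -14.2

-14.9000 - 14.2000i


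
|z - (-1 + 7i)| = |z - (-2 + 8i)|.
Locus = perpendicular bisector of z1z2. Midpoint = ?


Equal distances means the locus is the perpendicular bisector of z1 and z2.
Midpoint = ((-1+(-2))/2, (7+8)/2) = (-1.5000, 7.5000)

Perpendicular bisector through (-1.5000, 7.5000)


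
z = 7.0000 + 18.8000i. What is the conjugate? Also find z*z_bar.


z_bar = 7.0000 - 18.8000i
z*z_bar = 7^2 + 18.8^2 = 49 + 353.44 = 402.44

z_bar = 7.0000 - 18.8000i, z*z_bar = 402.44


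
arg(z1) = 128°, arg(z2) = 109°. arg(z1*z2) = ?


arg(z1*z2) = 128° + 109° = 237°
Normalized to (-180°, 180°]: -123°

-123°


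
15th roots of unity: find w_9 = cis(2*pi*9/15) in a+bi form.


Angle = 360*9/15 = 216°
a = cos(216°) = -0.8090
b = sin(216°) = -0.5878

-0.8090 - 0.5878i


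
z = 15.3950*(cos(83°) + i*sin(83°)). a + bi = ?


a = 15.3950*cos(83°) = 15.3950*0.12187 = 1.8762
b = 15.3950*sin(83°) = 15.3950*0.992546 = 15.2802

1.8762 + 15.2802i


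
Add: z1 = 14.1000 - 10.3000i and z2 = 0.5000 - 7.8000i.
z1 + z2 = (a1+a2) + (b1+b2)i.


Real: 14.1 + 0.5 = 14.6
Imag: -10.3 - 7.8 = -18.1

14.6000 - 18.1000i


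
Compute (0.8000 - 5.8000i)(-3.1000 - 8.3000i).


Real = 0.8*(-3.1) - (-5.8)*(-8.3) = -2.48 - 48.14 = -50.62
Imag = 0.8*(-8.3) - (3.1)*(-5.8) = -6.64 + 17.98 = 11.34

-50.6200 + 11.3400i


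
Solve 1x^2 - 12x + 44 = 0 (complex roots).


disc = (-12)^2 - 4*1*44 = 144 - 176 = -32
sqrt(|disc|) = sqrt(32) = 5.6569
Real part = 12/(2*1) = 6.0000
Imag part = 5.6569/(2*1) = 2.8284

6.0000 ± 2.8284i


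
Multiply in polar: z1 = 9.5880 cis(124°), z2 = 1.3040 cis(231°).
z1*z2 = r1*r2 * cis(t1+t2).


r = 9.5880 * 1.3040 = 12.5028
theta = 124° + 231° = 355° = 355° (mod 360)

12.5028 cis(355°)


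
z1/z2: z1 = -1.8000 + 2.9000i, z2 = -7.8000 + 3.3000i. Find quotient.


Conjugate of z2 = -7.8000 - 3.3000i
Numerator: (-1.8000 + 2.9000i)(-7.8000 - 3.3000i) = 23.6100 - 16.6800i
Denominator: (-7.8)^2 + 3.3^2 = 71.73
Result = (23.6100 - 16.6800i)/71.73

0.3292 - 0.2325i


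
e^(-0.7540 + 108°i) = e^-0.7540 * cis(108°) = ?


e^-0.7540 = 0.4705
cos(108°) = -0.309
sin(108°) = 0.9511
Real = 0.4705*(-0.309) = -0.1454
Imag = 0.4705*0.9511 = 0.4475

-0.1454 + 0.4475i


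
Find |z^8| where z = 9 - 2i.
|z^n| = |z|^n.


|z| = sqrt(81+4) = sqrt(85) = 9.2195
|z^8| = |z|^8 = (sqrt(85))^8 = 85^4 = 52200625

|z^8| = 52200625


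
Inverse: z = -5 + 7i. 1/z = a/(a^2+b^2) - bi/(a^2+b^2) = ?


|z|^2 = 25+49 = 74
1/z = (-5 - 7i)/74

1/z = -0.0676 - 0.0946i


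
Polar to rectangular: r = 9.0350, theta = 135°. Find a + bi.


a = 9.0350*cos(135°) = 9.0350*(-0.70711) = -6.3887
b = 9.0350*sin(135°) = 9.0350*0.70711 = 6.3887

-6.3887 + 6.3887i


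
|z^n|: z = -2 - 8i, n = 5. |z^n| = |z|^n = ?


|z| = sqrt(4+64) = sqrt(68) = 8.2462
|z^5| = |z|^5 = (sqrt(68))^5 = 68^2 * sqrt(68) = 4624*sqrt(68)

|z^5| = 4624*sqrt(68) ≈ 38130.4808


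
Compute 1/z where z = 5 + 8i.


|z|^2 = 25+64 = 89
1/z = (5 - 8i)/89

1/z = 0.0562 - 0.0899i


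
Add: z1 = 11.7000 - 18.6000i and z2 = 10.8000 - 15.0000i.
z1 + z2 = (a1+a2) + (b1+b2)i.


Real: 11.7 + 10.8 = 22.5
Imag: -18.6 - 15 = -33.6

22.5000 - 33.6000i


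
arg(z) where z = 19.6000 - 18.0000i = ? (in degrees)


Re = 19.6, Im = -18
arg = atan2(-18, 19.6) = -42.5634 degrees

arg(z) = -42.5634 degrees


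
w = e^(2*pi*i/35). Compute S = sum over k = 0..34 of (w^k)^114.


The roots are w_k = w^k with w = e^(2*pi*i/35), and (w^k)^114 = (w^114)^k.
So S = 1 + u + u^2 + ... + u^(34) with u = w^114.
114 = 3*35 + 9, so 114 is not a multiple of 35: u = (w^35)^3 * w^9 = w^9 ≠ 1 (w is a primitive 35th root), while u^35 = (w^35)^114 = 1.
Geometric series: S = (1 - u^35)/(1 - u) = (1 - 1)/(1 - u) = 0

S = 0


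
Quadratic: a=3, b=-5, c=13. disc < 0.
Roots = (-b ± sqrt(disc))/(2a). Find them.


disc = (-5)^2 - 4*3*13 = 25 - 156 = -131
sqrt(|disc|) = sqrt(131) = 11.4455
Real part = 5/(2*3) = 0.8333
Imag part = 11.4455/(2*3) = 1.9076

0.8333 ± 1.9076i


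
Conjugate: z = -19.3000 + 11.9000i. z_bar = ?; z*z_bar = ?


z_bar = -19.3000 - 11.9000i
z*z_bar = (-19.3)^2 + 11.9^2 = 372.49 + 141.61 = 514.1

z_bar = -19.3000 - 11.9000i, z*z_bar = 514.1


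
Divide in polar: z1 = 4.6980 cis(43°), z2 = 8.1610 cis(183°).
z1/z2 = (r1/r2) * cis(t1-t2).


r = 4.6980 / 8.1610 = 0.5757
theta = 43° - 183° = -140° = 220° (mod 360)

0.5757 cis(220°)


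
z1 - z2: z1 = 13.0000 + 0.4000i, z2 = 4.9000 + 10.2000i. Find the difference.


Real: 13 - 4.9 = 8.1
Imag: 0.4 - 10.2 = -9.8

8.1000 - 9.8000i


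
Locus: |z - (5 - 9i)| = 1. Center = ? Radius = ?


|z - z0| = r is a circle with center z0 and radius r.
Center = (5, -9), radius = 1

Circle with center (5, -9) and radius 1
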